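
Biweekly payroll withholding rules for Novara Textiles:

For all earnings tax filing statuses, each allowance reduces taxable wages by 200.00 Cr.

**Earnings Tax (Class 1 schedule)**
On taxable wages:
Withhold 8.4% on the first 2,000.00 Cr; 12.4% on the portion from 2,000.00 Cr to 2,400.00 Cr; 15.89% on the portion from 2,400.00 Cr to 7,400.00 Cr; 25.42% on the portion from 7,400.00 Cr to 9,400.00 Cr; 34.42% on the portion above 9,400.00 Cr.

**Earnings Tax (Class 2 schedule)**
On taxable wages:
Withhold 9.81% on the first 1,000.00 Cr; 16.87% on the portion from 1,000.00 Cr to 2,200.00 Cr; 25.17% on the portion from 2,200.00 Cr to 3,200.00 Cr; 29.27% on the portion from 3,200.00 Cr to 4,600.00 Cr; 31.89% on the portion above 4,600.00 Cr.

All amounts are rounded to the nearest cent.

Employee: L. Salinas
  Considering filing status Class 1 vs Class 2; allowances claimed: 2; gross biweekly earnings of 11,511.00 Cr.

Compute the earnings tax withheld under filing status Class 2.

3,038.38 Cr

Earnings Tax (Class 2): taxable = 11,511.00 Cr − 2×200.00 Cr = 11,111.00 Cr
  962.02 Cr + 31.89% × (11,111.00 Cr − 4,600.00 Cr) = 962.02 Cr + 31.89% × 6,511.00 Cr = 3,038.38 Cr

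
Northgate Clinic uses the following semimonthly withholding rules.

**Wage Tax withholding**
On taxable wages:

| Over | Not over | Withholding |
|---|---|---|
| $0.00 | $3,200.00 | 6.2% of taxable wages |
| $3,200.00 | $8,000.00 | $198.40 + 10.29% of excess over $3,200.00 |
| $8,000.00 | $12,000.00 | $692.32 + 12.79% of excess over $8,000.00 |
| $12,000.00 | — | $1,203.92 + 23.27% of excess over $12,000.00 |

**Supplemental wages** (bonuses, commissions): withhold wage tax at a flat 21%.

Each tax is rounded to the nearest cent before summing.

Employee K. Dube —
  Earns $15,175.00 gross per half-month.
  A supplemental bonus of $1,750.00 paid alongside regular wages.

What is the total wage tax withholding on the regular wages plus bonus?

$2,310.24

Wage Tax: taxable = $15,175.00
  $1,203.92 + 23.27% × ($15,175.00 − $12,000.00) = $1,203.92 + 23.27% × $3,175.00 = $1,942.74
Supplemental (21% flat on bonus): 21% × $1,750.00 = $367.50
Total wage tax: $1,942.74 + $367.50 = $2,310.24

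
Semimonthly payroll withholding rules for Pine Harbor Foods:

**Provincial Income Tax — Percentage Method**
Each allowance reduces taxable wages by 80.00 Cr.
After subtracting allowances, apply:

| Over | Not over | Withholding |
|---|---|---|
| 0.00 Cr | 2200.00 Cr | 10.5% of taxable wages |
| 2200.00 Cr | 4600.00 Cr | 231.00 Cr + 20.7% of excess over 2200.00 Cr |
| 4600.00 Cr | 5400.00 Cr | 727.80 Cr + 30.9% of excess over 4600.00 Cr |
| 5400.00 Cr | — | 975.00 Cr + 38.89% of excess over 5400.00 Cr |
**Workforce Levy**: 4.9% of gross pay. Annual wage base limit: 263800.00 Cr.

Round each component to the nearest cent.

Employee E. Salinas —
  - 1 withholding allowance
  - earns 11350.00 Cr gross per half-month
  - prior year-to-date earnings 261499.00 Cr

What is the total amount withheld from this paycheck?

Provincial Income Tax: taxable = 11350.00 Cr − 1×80.00 Cr = 11270.00 Cr
  975.00 Cr + 38.89% × (11270.00 Cr − 5400.00 Cr) = 975.00 Cr + 38.89% × 5870.00 Cr = 3257.84 Cr
Workforce Levy: cap 263800.00 Cr − YTD 261499.00 Cr = 2301.00 Cr subject; 4.9% × 2301.00 Cr = 112.75 Cr
Total: 3257.84 Cr + 112.75 Cr = 3370.59 Cr

3370.59 Cr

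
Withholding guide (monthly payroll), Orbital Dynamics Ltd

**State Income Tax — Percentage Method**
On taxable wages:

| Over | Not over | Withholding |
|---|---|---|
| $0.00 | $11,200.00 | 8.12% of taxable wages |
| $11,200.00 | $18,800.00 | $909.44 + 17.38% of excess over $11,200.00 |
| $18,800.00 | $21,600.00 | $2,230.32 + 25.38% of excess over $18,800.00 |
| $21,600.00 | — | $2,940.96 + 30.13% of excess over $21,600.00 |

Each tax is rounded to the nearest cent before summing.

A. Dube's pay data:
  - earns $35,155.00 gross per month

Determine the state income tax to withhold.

$7,025.08

State Income Tax: taxable = $35,155.00
  $2,940.96 + 30.13% × ($35,155.00 − $21,600.00) = $2,940.96 + 30.13% × $13,555.00 = $7,025.08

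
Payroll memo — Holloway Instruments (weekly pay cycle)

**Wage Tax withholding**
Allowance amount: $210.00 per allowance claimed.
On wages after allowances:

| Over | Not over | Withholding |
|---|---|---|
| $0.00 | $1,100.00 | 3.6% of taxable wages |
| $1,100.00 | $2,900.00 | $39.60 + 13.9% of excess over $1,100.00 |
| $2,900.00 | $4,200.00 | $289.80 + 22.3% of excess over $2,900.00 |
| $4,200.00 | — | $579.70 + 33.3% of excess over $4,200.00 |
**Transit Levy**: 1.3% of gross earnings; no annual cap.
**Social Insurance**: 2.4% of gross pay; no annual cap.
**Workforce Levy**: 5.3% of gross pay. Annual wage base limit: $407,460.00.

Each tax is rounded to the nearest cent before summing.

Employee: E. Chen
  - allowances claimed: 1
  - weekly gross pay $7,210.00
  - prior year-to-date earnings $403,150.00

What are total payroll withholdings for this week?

Wage Tax: taxable = $7,210.00 − 1×$210.00 = $7,000.00
  $579.70 + 33.3% × ($7,000.00 − $4,200.00) = $579.70 + 33.3% × $2,800.00 = $1,512.10
Transit Levy: 1.3% × $7,210.00 = $93.73
Social Insurance: 2.4% × $7,210.00 = $173.04
Workforce Levy: cap $407,460.00 − YTD $403,150.00 = $4,310.00 subject; 5.3% × $4,310.00 = $228.43
Total: $1,512.10 + $93.73 + $173.04 + $228.43 = $2,007.30

$2,007.30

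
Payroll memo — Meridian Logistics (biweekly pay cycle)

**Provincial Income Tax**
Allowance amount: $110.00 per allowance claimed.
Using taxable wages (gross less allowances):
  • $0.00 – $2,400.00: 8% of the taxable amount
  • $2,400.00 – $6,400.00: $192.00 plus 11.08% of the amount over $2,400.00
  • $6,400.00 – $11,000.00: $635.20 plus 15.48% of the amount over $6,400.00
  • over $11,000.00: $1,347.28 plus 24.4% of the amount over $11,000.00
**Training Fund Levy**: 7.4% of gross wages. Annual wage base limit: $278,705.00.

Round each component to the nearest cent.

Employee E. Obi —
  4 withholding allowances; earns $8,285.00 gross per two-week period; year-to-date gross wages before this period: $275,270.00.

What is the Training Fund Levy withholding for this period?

$254.19

Training Fund Levy: cap $278,705.00 − YTD $275,270.00 = $3,435.00 subject; 7.4% × $3,435.00 = $254.19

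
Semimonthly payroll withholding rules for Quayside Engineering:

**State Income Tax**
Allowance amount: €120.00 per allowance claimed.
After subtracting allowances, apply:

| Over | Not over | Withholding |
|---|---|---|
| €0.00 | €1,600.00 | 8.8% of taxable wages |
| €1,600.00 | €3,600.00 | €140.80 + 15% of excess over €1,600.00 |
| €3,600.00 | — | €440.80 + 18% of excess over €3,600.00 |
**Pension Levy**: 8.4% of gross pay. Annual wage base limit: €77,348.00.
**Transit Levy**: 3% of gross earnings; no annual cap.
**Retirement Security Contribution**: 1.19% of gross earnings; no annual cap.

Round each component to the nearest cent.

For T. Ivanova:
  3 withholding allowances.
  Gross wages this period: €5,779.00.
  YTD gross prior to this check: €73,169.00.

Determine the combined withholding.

State Income Tax: taxable = €5,779.00 − 3×€120.00 = €5,419.00
  €440.80 + 18% × (€5,419.00 − €3,600.00) = €440.80 + 18% × €1,819.00 = €768.22
Pension Levy: cap €77,348.00 − YTD €73,169.00 = €4,179.00 subject; 8.4% × €4,179.00 = €351.04
Transit Levy: 3% × €5,779.00 = €173.37
Retirement Security Contribution: 1.19% × €5,779.00 = €68.77
Total: €768.22 + €351.04 + €173.37 + €68.77 = €1,361.40

€1,361.40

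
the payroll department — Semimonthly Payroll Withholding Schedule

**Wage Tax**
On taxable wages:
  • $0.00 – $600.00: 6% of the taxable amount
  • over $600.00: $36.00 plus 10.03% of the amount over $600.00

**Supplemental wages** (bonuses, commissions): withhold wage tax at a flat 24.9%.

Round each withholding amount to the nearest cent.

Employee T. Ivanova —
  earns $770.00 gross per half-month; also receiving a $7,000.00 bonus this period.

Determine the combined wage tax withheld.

Wage Tax: taxable = $770.00
  $36.00 + 10.03% × ($770.00 − $600.00) = $36.00 + 10.03% × $170.00 = $53.05
Supplemental (24.9% flat on bonus): 24.9% × $7,000.00 = $1,743.00
Total wage tax: $53.05 + $1,743.00 = $1,796.05

$1,796.05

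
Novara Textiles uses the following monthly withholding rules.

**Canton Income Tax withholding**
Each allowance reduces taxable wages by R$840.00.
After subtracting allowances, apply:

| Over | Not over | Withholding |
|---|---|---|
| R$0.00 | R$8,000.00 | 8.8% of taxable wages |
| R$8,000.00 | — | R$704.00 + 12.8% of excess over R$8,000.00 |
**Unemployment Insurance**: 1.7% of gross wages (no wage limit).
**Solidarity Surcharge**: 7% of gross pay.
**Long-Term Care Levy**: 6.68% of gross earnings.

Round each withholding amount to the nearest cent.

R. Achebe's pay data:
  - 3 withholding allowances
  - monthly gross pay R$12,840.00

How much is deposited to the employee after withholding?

R$9,864.25

Canton Income Tax: taxable = R$12,840.00 − 3×R$840.00 = R$10,320.00
  R$704.00 + 12.8% × (R$10,320.00 − R$8,000.00) = R$704.00 + 12.8% × R$2,320.00 = R$1,000.96
Unemployment Insurance: 1.7% × R$12,840.00 = R$218.28
Solidarity Surcharge: 7% × R$12,840.00 = R$898.80
Long-Term Care Levy: 6.68% × R$12,840.00 = R$857.71
Total withheld: R$1,000.96 + R$218.28 + R$898.80 + R$857.71 = R$2,975.75
Net pay: R$12,840.00 − R$2,975.75 = R$9,864.25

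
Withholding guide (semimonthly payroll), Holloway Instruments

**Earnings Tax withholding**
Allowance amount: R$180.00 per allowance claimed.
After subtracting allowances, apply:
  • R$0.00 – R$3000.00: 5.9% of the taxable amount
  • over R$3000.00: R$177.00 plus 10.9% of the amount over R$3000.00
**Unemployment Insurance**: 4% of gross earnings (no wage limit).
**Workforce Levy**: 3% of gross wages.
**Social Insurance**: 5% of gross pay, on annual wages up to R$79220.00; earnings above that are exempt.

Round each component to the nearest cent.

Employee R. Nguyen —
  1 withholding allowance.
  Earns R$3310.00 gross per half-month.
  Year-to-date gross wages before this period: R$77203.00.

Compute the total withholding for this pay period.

R$523.72

Earnings Tax: taxable = R$3310.00 − 1×R$180.00 = R$3130.00
  R$177.00 + 10.9% × (R$3130.00 − R$3000.00) = R$177.00 + 10.9% × R$130.00 = R$191.17
Unemployment Insurance: 4% × R$3310.00 = R$132.40
Workforce Levy: 3% × R$3310.00 = R$99.30
Social Insurance: cap R$79220.00 − YTD R$77203.00 = R$2017.00 subject; 5% × R$2017.00 = R$100.85
Total: R$191.17 + R$132.40 + R$99.30 + R$100.85 = R$523.72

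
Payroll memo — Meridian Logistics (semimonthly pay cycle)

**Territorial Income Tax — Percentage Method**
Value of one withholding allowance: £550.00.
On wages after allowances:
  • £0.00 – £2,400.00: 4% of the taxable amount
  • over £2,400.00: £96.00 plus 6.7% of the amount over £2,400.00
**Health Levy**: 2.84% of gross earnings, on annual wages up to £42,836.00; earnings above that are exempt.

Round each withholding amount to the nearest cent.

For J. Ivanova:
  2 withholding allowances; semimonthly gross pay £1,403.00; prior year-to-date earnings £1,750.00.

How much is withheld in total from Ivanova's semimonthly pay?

£51.97

Territorial Income Tax: taxable = £1,403.00 − 2×£550.00 = £303.00
  4% × £303.00 = £12.12
Health Levy: 2.84% × £1,403.00 = £39.85
Total: £12.12 + £39.85 = £51.97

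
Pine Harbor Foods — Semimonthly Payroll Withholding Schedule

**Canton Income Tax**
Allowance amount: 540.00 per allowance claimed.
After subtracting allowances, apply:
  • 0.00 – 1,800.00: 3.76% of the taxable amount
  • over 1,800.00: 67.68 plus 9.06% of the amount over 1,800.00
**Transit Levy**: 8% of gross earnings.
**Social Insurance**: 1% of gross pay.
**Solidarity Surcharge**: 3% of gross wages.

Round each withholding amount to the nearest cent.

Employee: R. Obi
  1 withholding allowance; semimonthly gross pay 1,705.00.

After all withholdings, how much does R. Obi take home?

Canton Income Tax: taxable = 1,705.00 − 1×540.00 = 1,165.00
  3.76% × 1,165.00 = 43.80
Transit Levy: 8% × 1,705.00 = 136.40
Social Insurance: 1% × 1,705.00 = 17.05
Solidarity Surcharge: 3% × 1,705.00 = 51.15
Total withheld: 43.80 + 136.40 + 17.05 + 51.15 = 248.40
Net pay: 1,705.00 − 248.40 = 1,456.60

1,456.60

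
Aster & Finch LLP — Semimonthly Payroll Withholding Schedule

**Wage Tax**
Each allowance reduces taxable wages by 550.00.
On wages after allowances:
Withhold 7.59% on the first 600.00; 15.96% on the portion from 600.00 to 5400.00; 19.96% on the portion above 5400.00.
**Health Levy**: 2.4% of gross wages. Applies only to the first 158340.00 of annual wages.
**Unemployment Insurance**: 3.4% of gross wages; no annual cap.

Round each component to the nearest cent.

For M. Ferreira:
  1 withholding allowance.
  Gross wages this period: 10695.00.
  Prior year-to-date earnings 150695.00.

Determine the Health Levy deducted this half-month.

183.48

Health Levy: cap 158340.00 − YTD 150695.00 = 7645.00 subject; 2.4% × 7645.00 = 183.48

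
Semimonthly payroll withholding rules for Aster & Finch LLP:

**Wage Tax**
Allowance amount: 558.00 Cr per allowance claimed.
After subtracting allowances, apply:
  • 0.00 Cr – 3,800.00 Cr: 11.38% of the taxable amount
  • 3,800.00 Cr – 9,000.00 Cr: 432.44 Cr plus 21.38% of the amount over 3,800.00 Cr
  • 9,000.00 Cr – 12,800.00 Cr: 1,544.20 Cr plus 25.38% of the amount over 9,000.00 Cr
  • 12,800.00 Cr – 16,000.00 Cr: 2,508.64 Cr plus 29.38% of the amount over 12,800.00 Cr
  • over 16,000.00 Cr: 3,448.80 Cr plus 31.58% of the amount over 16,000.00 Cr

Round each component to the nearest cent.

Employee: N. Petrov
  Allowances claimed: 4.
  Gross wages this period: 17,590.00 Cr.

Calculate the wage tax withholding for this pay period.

3,260.18 Cr

Wage Tax: taxable = 17,590.00 Cr − 4×558.00 Cr = 15,358.00 Cr
  2,508.64 Cr + 29.38% × (15,358.00 Cr − 12,800.00 Cr) = 2,508.64 Cr + 29.38% × 2,558.00 Cr = 3,260.18 Cr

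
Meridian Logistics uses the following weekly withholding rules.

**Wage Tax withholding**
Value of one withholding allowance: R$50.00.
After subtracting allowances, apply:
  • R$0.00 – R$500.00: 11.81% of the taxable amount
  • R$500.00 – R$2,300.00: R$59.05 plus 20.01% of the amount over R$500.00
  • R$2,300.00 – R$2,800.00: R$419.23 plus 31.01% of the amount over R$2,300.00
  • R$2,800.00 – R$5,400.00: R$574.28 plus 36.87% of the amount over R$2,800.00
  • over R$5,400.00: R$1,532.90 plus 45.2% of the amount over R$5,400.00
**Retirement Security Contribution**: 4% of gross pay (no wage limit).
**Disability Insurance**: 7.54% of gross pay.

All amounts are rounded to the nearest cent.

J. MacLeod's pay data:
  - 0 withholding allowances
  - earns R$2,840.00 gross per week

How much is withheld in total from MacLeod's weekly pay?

R$916.77

Wage Tax: taxable = R$2,840.00
  R$574.28 + 36.87% × (R$2,840.00 − R$2,800.00) = R$574.28 + 36.87% × R$40.00 = R$589.03
Retirement Security Contribution: 4% × R$2,840.00 = R$113.60
Disability Insurance: 7.54% × R$2,840.00 = R$214.14
Total: R$589.03 + R$113.60 + R$214.14 = R$916.77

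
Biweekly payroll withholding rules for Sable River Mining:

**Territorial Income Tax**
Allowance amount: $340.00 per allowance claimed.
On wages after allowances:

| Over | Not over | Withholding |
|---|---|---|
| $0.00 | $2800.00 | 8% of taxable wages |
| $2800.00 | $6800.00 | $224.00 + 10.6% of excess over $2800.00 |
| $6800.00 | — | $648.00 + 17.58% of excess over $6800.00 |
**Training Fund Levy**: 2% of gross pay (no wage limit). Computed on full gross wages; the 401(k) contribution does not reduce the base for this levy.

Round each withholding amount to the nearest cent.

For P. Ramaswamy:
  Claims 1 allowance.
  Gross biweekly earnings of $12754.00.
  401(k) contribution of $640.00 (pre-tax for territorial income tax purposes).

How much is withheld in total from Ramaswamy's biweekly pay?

Territorial Income Tax: taxable = $12754.00 − $640.00 − 1×$340.00 = $11774.00
  $648.00 + 17.58% × ($11774.00 − $6800.00) = $648.00 + 17.58% × $4974.00 = $1522.43
Training Fund Levy: 2% × $12754.00 = $255.08
Total: $1522.43 + $255.08 = $1777.51

$1777.51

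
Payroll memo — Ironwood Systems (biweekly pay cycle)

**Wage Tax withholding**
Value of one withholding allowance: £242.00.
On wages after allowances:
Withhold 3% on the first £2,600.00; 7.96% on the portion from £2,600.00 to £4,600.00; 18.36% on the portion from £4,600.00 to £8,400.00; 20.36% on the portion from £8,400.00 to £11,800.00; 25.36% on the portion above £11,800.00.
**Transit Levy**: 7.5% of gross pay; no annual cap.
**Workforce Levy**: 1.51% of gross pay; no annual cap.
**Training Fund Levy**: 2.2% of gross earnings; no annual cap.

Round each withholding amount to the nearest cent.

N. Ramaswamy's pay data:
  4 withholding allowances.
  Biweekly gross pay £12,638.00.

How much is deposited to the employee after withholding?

£9,620.63

Wage Tax: taxable = £12,638.00 − 4×£242.00 = £11,670.00
  £934.88 + 20.36% × (£11,670.00 − £8,400.00) = £934.88 + 20.36% × £3,270.00 = £1,600.65
Transit Levy: 7.5% × £12,638.00 = £947.85
Workforce Levy: 1.51% × £12,638.00 = £190.83
Training Fund Levy: 2.2% × £12,638.00 = £278.04
Total withheld: £1,600.65 + £947.85 + £190.83 + £278.04 = £3,017.37
Net pay: £12,638.00 − £3,017.37 = £9,620.63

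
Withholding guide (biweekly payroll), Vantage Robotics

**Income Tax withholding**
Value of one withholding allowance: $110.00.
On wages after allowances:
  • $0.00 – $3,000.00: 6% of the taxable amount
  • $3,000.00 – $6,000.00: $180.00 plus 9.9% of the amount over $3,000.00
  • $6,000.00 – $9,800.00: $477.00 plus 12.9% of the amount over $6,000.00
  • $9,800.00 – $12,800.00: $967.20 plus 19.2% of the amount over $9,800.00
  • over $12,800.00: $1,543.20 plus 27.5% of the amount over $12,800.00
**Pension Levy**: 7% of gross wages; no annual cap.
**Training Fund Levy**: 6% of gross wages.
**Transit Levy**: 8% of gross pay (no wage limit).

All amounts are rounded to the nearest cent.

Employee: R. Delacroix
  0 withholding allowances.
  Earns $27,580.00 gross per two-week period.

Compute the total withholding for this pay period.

Income Tax: taxable = $27,580.00
  $1,543.20 + 27.5% × ($27,580.00 − $12,800.00) = $1,543.20 + 27.5% × $14,780.00 = $5,607.70
Pension Levy: 7% × $27,580.00 = $1,930.60
Training Fund Levy: 6% × $27,580.00 = $1,654.80
Transit Levy: 8% × $27,580.00 = $2,206.40
Total: $5,607.70 + $1,930.60 + $1,654.80 + $2,206.40 = $11,399.50

$11,399.50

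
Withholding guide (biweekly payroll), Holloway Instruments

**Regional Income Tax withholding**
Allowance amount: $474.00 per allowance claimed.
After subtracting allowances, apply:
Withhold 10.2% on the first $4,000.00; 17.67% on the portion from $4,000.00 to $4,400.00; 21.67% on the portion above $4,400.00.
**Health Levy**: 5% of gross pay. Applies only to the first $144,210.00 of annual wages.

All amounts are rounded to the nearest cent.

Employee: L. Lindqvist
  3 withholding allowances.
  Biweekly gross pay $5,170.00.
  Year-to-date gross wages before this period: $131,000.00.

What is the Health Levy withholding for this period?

Health Levy: 5% × $5,170.00 = $258.50

$258.50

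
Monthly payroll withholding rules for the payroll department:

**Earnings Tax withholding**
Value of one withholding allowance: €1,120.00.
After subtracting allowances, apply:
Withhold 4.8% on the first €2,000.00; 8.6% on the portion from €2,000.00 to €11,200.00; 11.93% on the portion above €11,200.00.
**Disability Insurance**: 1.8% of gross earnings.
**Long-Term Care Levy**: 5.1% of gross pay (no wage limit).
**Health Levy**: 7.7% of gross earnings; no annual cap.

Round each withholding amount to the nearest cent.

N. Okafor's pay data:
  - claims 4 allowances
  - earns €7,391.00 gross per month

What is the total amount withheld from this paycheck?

€1,253.44

Earnings Tax: taxable = €7,391.00 − 4×€1,120.00 = €2,911.00
  €96.00 + 8.6% × (€2,911.00 − €2,000.00) = €96.00 + 8.6% × €911.00 = €174.35
Disability Insurance: 1.8% × €7,391.00 = €133.04
Long-Term Care Levy: 5.1% × €7,391.00 = €376.94
Health Levy: 7.7% × €7,391.00 = €569.11
Total: €174.35 + €133.04 + €376.94 + €569.11 = €1,253.44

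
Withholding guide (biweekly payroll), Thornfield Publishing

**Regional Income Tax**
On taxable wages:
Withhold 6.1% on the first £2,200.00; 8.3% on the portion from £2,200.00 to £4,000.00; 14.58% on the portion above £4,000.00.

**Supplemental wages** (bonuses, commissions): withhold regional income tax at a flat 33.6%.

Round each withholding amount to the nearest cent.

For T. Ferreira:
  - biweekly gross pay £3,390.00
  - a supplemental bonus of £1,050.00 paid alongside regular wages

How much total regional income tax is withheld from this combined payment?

£585.77

Regional Income Tax: taxable = £3,390.00
  £134.20 + 8.3% × (£3,390.00 − £2,200.00) = £134.20 + 8.3% × £1,190.00 = £232.97
Supplemental (33.6% flat on bonus): 33.6% × £1,050.00 = £352.80
Total regional income tax: £232.97 + £352.80 = £585.77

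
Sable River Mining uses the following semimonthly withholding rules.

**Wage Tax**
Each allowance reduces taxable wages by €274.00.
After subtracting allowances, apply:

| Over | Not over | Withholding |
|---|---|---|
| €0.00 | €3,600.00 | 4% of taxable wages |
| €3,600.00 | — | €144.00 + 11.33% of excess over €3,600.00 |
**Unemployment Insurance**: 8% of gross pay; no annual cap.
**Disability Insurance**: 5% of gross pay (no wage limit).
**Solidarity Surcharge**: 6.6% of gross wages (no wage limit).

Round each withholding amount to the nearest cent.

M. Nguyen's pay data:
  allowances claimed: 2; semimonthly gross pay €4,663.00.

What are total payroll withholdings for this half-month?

Wage Tax: taxable = €4,663.00 − 2×€274.00 = €4,115.00
  €144.00 + 11.33% × (€4,115.00 − €3,600.00) = €144.00 + 11.33% × €515.00 = €202.35
Unemployment Insurance: 8% × €4,663.00 = €373.04
Disability Insurance: 5% × €4,663.00 = €233.15
Solidarity Surcharge: 6.6% × €4,663.00 = €307.76
Total: €202.35 + €373.04 + €233.15 + €307.76 = €1,116.30

€1,116.30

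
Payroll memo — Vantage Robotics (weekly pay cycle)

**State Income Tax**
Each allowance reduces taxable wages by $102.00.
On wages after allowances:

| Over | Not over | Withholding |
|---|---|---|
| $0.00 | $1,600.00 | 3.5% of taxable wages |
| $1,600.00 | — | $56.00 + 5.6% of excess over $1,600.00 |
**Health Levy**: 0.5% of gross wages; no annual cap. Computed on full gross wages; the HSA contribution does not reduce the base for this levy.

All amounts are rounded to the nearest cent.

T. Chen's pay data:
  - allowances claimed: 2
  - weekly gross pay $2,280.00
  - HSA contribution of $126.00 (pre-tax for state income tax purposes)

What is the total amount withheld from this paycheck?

State Income Tax: taxable = $2,280.00 − $126.00 − 2×$102.00 = $1,950.00
  $56.00 + 5.6% × ($1,950.00 − $1,600.00) = $56.00 + 5.6% × $350.00 = $75.60
Health Levy: 0.5% × $2,280.00 = $11.40
Total: $75.60 + $11.40 = $87.00

$87.00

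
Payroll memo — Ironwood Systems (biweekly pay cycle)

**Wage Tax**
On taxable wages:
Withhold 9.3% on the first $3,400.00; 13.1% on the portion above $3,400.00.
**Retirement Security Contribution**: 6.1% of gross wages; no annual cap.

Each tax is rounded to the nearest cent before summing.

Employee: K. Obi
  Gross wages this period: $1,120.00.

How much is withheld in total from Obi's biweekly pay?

$172.48

Wage Tax: taxable = $1,120.00
  9.3% × $1,120.00 = $104.16
Retirement Security Contribution: 6.1% × $1,120.00 = $68.32
Total: $104.16 + $68.32 = $172.48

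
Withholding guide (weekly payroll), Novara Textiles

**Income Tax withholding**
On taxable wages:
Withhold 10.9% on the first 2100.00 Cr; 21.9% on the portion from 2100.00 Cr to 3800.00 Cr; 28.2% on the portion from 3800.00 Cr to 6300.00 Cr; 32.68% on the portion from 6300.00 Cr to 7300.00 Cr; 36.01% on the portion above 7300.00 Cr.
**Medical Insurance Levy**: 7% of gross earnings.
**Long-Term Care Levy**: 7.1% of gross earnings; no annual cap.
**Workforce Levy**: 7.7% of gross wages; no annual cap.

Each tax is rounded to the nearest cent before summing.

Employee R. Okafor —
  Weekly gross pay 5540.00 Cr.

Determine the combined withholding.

2299.60 Cr

Income Tax: taxable = 5540.00 Cr
  601.20 Cr + 28.2% × (5540.00 Cr − 3800.00 Cr) = 601.20 Cr + 28.2% × 1740.00 Cr = 1091.88 Cr
Medical Insurance Levy: 7% × 5540.00 Cr = 387.80 Cr
Long-Term Care Levy: 7.1% × 5540.00 Cr = 393.34 Cr
Workforce Levy: 7.7% × 5540.00 Cr = 426.58 Cr
Total: 1091.88 Cr + 387.80 Cr + 393.34 Cr + 426.58 Cr = 2299.60 Cr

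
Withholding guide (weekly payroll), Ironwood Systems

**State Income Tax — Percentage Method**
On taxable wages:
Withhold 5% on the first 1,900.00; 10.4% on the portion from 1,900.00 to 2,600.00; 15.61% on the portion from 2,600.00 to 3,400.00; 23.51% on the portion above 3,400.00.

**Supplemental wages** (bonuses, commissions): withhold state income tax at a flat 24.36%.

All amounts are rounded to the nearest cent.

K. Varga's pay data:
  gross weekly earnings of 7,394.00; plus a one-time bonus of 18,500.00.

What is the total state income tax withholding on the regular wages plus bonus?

5,738.27

State Income Tax: taxable = 7,394.00
  292.68 + 23.51% × (7,394.00 − 3,400.00) = 292.68 + 23.51% × 3,994.00 = 1,231.67
Supplemental (24.36% flat on bonus): 24.36% × 18,500.00 = 4,506.60
Total state income tax: 1,231.67 + 4,506.60 = 5,738.27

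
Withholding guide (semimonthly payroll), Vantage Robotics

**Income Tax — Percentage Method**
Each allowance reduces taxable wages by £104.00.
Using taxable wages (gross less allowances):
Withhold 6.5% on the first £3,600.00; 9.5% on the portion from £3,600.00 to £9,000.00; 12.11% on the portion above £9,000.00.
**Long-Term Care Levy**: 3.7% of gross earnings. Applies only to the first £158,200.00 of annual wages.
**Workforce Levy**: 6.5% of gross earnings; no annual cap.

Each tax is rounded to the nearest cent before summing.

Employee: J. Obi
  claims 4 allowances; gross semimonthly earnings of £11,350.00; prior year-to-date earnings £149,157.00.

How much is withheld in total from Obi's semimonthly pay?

£2,053.55

Income Tax: taxable = £11,350.00 − 4×£104.00 = £10,934.00
  £747.00 + 12.11% × (£10,934.00 − £9,000.00) = £747.00 + 12.11% × £1,934.00 = £981.21
Long-Term Care Levy: cap £158,200.00 − YTD £149,157.00 = £9,043.00 subject; 3.7% × £9,043.00 = £334.59
Workforce Levy: 6.5% × £11,350.00 = £737.75
Total: £981.21 + £334.59 + £737.75 = £2,053.55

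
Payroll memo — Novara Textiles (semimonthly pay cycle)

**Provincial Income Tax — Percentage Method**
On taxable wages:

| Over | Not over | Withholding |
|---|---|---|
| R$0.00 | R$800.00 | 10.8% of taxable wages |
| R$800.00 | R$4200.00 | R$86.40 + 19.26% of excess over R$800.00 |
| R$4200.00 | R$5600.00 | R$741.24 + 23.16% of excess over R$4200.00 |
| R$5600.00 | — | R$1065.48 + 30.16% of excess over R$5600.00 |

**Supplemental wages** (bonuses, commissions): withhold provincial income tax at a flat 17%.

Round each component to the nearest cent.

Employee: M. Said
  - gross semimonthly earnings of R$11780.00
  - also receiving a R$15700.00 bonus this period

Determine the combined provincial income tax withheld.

R$5598.37

Provincial Income Tax: taxable = R$11780.00
  R$1065.48 + 30.16% × (R$11780.00 − R$5600.00) = R$1065.48 + 30.16% × R$6180.00 = R$2929.37
Supplemental (17% flat on bonus): 17% × R$15700.00 = R$2669.00
Total provincial income tax: R$2929.37 + R$2669.00 = R$5598.37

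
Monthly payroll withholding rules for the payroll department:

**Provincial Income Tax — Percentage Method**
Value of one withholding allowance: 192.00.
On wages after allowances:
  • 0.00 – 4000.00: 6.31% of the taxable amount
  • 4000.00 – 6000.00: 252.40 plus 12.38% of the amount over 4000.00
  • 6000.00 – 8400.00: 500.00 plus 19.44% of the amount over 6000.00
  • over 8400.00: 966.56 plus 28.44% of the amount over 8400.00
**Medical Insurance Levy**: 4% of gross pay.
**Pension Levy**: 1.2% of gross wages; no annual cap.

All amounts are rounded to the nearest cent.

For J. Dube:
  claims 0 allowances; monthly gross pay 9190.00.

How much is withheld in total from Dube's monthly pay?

Provincial Income Tax: taxable = 9190.00
  966.56 + 28.44% × (9190.00 − 8400.00) = 966.56 + 28.44% × 790.00 = 1191.24
Medical Insurance Levy: 4% × 9190.00 = 367.60
Pension Levy: 1.2% × 9190.00 = 110.28
Total: 1191.24 + 367.60 + 110.28 = 1669.12

1669.12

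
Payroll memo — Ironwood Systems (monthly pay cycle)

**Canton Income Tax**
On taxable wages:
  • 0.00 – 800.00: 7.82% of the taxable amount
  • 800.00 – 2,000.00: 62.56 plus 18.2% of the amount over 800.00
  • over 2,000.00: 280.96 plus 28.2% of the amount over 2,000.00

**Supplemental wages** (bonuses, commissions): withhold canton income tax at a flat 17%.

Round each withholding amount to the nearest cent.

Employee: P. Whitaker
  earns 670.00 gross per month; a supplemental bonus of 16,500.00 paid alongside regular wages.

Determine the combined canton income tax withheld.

2,857.39

Canton Income Tax: taxable = 670.00
  7.82% × 670.00 = 52.39
Supplemental (17% flat on bonus): 17% × 16,500.00 = 2,805.00
Total canton income tax: 52.39 + 2,805.00 = 2,857.39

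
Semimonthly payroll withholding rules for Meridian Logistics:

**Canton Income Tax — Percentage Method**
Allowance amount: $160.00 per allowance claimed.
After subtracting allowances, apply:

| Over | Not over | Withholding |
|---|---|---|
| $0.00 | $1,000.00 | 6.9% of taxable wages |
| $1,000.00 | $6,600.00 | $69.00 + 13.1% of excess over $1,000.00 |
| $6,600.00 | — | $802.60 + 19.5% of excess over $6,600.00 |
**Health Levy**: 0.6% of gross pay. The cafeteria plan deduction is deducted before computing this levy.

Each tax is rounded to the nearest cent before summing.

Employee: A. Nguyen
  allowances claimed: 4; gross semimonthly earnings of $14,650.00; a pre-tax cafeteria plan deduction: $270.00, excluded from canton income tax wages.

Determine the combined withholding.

Canton Income Tax: taxable = $14,650.00 − $270.00 − 4×$160.00 = $13,740.00
  $802.60 + 19.5% × ($13,740.00 − $6,600.00) = $802.60 + 19.5% × $7,140.00 = $2,194.90
Health Levy: 0.6% × $14,380.00 = $86.28
Total: $2,194.90 + $86.28 = $2,281.18

$2,281.18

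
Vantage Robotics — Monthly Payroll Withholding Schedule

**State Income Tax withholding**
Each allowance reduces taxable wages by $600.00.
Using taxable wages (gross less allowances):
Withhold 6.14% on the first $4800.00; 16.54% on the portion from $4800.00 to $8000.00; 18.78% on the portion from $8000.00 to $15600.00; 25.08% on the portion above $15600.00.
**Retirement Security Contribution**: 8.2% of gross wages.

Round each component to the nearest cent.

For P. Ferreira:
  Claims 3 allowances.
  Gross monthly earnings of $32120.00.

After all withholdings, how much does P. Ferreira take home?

State Income Tax: taxable = $32120.00 − 3×$600.00 = $30320.00
  $2251.28 + 25.08% × ($30320.00 − $15600.00) = $2251.28 + 25.08% × $14720.00 = $5943.06
Retirement Security Contribution: 8.2% × $32120.00 = $2633.84
Total withheld: $5943.06 + $2633.84 = $8576.90
Net pay: $32120.00 − $8576.90 = $23543.10

$23543.10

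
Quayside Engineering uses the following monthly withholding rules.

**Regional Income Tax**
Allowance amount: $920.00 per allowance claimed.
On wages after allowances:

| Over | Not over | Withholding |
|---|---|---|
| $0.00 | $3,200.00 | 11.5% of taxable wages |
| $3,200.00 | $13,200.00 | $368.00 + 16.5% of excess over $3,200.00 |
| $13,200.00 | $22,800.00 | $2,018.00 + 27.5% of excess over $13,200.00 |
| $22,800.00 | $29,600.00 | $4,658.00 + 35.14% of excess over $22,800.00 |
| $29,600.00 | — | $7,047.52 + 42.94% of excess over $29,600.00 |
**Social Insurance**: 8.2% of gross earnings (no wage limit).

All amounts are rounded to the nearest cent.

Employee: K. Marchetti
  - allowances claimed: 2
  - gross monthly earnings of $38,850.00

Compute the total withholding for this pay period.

$13,415.07

Regional Income Tax: taxable = $38,850.00 − 2×$920.00 = $37,010.00
  $7,047.52 + 42.94% × ($37,010.00 − $29,600.00) = $7,047.52 + 42.94% × $7,410.00 = $10,229.37
Social Insurance: 8.2% × $38,850.00 = $3,185.70
Total: $10,229.37 + $3,185.70 = $13,415.07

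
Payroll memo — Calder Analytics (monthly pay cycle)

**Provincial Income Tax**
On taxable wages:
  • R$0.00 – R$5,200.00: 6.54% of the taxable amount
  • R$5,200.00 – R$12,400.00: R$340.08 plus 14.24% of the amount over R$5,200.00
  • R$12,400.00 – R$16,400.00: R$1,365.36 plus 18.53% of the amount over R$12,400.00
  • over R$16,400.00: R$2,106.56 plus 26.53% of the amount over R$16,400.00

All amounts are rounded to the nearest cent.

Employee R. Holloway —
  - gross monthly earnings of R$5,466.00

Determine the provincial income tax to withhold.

R$377.96

Provincial Income Tax: taxable = R$5,466.00
  R$340.08 + 14.24% × (R$5,466.00 − R$5,200.00) = R$340.08 + 14.24% × R$266.00 = R$377.96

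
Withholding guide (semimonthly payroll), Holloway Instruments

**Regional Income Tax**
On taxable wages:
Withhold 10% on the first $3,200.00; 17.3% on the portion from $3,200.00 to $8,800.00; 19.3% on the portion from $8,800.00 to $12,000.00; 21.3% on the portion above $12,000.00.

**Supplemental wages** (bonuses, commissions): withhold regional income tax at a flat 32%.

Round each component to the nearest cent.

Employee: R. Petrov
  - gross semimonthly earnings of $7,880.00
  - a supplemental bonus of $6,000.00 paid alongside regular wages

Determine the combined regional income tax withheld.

Regional Income Tax: taxable = $7,880.00
  $320.00 + 17.3% × ($7,880.00 − $3,200.00) = $320.00 + 17.3% × $4,680.00 = $1,129.64
Supplemental (32% flat on bonus): 32% × $6,000.00 = $1,920.00
Total regional income tax: $1,129.64 + $1,920.00 = $3,049.64

$3,049.64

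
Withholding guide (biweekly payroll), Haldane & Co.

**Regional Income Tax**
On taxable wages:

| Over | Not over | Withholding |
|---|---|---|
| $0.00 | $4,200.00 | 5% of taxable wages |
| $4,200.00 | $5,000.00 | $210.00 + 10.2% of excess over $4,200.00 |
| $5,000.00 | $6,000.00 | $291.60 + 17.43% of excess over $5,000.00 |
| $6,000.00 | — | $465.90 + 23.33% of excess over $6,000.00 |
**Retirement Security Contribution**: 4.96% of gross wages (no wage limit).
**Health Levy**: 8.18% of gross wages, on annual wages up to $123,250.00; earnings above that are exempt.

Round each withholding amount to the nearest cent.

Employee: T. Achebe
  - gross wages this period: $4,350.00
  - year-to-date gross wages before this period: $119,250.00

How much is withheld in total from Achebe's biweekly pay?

Regional Income Tax: taxable = $4,350.00
  $210.00 + 10.2% × ($4,350.00 − $4,200.00) = $210.00 + 10.2% × $150.00 = $225.30
Retirement Security Contribution: 4.96% × $4,350.00 = $215.76
Health Levy: cap $123,250.00 − YTD $119,250.00 = $4,000.00 subject; 8.18% × $4,000.00 = $327.20
Total: $225.30 + $215.76 + $327.20 = $768.26

$768.26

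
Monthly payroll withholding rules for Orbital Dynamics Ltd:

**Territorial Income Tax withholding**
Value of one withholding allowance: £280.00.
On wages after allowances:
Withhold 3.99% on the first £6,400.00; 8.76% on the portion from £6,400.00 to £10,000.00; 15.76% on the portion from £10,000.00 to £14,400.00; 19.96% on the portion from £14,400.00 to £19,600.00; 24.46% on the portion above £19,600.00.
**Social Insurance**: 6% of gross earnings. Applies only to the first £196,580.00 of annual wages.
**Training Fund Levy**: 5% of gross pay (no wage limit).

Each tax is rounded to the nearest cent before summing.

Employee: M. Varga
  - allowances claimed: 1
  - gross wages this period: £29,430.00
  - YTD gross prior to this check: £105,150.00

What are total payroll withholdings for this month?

£7,875.31

Territorial Income Tax: taxable = £29,430.00 − 1×£280.00 = £29,150.00
  £2,302.08 + 24.46% × (£29,150.00 − £19,600.00) = £2,302.08 + 24.46% × £9,550.00 = £4,638.01
Social Insurance: 6% × £29,430.00 = £1,765.80
Training Fund Levy: 5% × £29,430.00 = £1,471.50
Total: £4,638.01 + £1,765.80 + £1,471.50 = £7,875.31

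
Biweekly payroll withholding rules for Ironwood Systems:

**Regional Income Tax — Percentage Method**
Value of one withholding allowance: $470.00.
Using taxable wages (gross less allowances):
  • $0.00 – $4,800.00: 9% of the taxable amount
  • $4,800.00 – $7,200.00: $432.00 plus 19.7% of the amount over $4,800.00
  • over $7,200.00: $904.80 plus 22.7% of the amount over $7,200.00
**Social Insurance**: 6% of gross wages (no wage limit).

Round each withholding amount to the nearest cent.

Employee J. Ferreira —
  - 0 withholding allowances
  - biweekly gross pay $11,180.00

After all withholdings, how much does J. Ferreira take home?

$8,700.94

Regional Income Tax: taxable = $11,180.00
  $904.80 + 22.7% × ($11,180.00 − $7,200.00) = $904.80 + 22.7% × $3,980.00 = $1,808.26
Social Insurance: 6% × $11,180.00 = $670.80
Total withheld: $1,808.26 + $670.80 = $2,479.06
Net pay: $11,180.00 − $2,479.06 = $8,700.94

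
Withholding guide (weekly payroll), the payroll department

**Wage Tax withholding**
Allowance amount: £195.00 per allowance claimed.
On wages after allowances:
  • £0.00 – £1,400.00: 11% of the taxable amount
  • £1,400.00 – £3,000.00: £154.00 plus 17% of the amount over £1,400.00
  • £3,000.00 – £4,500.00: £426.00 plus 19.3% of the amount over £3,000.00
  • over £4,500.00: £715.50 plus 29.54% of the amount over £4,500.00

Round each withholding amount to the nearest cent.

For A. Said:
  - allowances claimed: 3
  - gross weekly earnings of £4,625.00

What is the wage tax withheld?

£626.72

Wage Tax: taxable = £4,625.00 − 3×£195.00 = £4,040.00
  £426.00 + 19.3% × (£4,040.00 − £3,000.00) = £426.00 + 19.3% × £1,040.00 = £626.72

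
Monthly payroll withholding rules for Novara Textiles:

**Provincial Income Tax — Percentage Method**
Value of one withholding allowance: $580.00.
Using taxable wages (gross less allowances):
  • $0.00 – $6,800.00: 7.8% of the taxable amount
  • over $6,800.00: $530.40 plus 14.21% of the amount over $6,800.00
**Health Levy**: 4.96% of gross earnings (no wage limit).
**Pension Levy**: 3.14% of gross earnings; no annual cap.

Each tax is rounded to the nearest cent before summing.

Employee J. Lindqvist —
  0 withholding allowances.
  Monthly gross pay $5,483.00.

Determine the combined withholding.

$871.80

Provincial Income Tax: taxable = $5,483.00
  7.8% × $5,483.00 = $427.67
Health Levy: 4.96% × $5,483.00 = $271.96
Pension Levy: 3.14% × $5,483.00 = $172.17
Total: $427.67 + $271.96 + $172.17 = $871.80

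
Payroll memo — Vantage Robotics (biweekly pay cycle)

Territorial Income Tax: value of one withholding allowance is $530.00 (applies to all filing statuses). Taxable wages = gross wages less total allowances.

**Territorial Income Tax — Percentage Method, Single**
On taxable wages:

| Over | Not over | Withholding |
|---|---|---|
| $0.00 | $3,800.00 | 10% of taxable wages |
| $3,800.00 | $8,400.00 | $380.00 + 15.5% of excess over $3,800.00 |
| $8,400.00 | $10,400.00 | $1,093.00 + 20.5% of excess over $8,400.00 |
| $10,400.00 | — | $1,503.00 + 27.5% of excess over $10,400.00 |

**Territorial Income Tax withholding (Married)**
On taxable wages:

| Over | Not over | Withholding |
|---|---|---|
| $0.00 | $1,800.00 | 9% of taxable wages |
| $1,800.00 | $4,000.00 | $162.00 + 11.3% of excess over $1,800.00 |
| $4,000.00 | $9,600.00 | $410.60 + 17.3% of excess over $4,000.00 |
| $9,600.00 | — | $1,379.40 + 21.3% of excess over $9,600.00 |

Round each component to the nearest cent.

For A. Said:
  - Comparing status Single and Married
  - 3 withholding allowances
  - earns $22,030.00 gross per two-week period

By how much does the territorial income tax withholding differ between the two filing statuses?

$575.68

Territorial Income Tax (Single): taxable = $22,030.00 − 3×$530.00 = $20,440.00
  $1,503.00 + 27.5% × ($20,440.00 − $10,400.00) = $1,503.00 + 27.5% × $10,040.00 = $4,264.00
Territorial Income Tax (Married): taxable = $22,030.00 − 3×$530.00 = $20,440.00
  $1,379.40 + 21.3% × ($20,440.00 − $9,600.00) = $1,379.40 + 21.3% × $10,840.00 = $3,688.32
Difference: |$4,264.00 − $3,688.32| = $575.68 (higher under Single)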